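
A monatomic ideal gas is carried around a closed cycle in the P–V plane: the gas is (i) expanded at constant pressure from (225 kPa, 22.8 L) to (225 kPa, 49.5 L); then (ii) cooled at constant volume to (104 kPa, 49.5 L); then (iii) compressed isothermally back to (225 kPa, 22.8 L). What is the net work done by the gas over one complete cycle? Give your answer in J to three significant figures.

W_net ≈ 2020 J

Leg (i): W = PΔV = (225)(49.5 − 22.8) = 6008 J.
Leg (ii): W = 0.
Leg (iii): W = PᵢVᵢ ln(V_f/Vᵢ) = (5148) ln(22.8/49.5) = -3991 J.
W_net = 6008 − 3991 = 2017 J.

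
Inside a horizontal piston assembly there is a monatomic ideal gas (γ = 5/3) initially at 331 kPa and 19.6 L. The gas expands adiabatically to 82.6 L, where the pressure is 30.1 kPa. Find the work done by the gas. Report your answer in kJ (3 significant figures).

W ≈ 6.00 kJ

Adiabatic: W = (P₁V₁ − P₂V₂)/(γ − 1) with γ = 5/3.
P₁V₁ = 6488 J, P₂V₂ = 2486 J.
W = (6488 − 2486) / 0.6667 = 6002 J.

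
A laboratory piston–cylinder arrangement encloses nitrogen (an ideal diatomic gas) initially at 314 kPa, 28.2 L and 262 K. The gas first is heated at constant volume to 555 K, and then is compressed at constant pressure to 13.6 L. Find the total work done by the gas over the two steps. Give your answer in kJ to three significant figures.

W_total ≈ -9.71 kJ

Step 1 (isochoric): W = 0 (constant volume).
After step 1: P = 665.2 kPa (V unchanged).
Step 2 (isobaric): W = PΔV = (665.2 kPa)(13.6 − 28.2 L) = -9711 J.
W_total = 0 − 9711 = -9711 J.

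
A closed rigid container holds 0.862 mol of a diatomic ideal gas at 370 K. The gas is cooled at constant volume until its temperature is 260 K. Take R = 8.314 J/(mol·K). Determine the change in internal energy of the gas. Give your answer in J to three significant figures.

Constant volume ⇒ W = 0, so Q = ΔU = nCᵥΔT with Cᵥ = 5R/2 = 20.79 J/(mol·K).
ΔU = (0.862)(20.79)(260 − 370) = -1971 J.

ΔU ≈ -1970 J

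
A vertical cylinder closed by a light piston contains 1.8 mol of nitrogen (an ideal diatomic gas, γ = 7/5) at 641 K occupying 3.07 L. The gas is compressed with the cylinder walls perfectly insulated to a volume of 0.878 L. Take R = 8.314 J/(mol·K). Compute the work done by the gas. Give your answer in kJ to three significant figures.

W ≈ -15.6 kJ

Adiabatic: TV^(γ−1) = const with γ = 7/5.
T₂ = T₁ (V₁/V₂)^(γ−1) = 641 × (3.07/0.878)^0.4 = 641 × 1.65 = 1058 K.
W_by = nCᵥ(T₁ − T₂) = (1.8)(20.79)(641 − 1058) = -15586 J.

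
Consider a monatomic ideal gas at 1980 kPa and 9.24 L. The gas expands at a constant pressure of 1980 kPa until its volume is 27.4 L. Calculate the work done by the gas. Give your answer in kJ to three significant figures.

Isobaric: W = P ΔV.
W = (1980 kPa)(27.4 − 9.24 L) = (1980)(18.16) = 35957 J.

W ≈ 36.0 kJ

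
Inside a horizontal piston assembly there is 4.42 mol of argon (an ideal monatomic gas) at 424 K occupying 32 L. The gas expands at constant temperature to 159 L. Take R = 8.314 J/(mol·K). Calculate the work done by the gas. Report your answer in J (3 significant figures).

Isothermal: W = nRT ln(V₂/V₁).
W = (4.42)(8.314)(424) × ln(159/32)
  = 15581 × 1.603
W_by_gas = 24979 J.

W ≈ 25000 J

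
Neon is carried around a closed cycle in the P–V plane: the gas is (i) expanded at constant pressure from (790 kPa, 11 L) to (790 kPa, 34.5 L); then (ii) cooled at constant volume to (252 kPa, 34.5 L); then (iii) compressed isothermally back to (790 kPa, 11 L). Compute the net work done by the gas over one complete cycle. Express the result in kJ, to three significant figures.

W_net ≈ 8.63 kJ

Leg (i): W = PΔV = (790)(34.5 − 11) = 18565 J.
Leg (ii): W = 0.
Leg (iii): W = PᵢVᵢ ln(V_f/Vᵢ) = (8694) ln(11/34.5) = -9938 J.
W_net = 18565 − 9938 = 8627 J.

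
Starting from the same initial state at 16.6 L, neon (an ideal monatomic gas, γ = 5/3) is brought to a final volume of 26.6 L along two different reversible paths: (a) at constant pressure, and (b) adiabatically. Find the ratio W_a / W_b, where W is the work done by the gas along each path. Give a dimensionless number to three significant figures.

W_a / W_b ≈ 1.49

Path (a) isobaric: W = P₁(V₂ − V₁) → W_a/(P₁V₁) = 0.6024.
Path (b) adiabatic: W = P₁V₁(1 − (V₁/V₂)^(γ−1))/(γ−1) → W_b/(P₁V₁) = 0.4046.
W_a / W_b = 0.6024 / 0.4046 = 1.489.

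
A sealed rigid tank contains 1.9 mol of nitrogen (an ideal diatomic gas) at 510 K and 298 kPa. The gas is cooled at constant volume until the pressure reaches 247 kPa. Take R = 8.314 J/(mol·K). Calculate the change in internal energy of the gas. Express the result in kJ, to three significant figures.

ΔU ≈ -3.45 kJ

Constant volume ⇒ W = 0, so Q = ΔU = nCᵥΔT with Cᵥ = 5R/2 = 20.79 J/(mol·K).
At constant V, T₂/T₁ = P₂/P₁ ⇒ ΔT = T₁(P₂/P₁ − 1) = 510·(247/298 − 1) = -87.28 K.
ΔU = (1.9)(20.79)(-87.28) = -3447 J.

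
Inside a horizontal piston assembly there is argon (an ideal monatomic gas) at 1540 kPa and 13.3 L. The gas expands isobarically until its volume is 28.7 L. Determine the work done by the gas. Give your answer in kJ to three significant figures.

W ≈ 23.7 kJ

Isobaric: W = P ΔV.
W = (1540 kPa)(28.7 − 13.3 L) = (1540)(15.4) = 23716 J.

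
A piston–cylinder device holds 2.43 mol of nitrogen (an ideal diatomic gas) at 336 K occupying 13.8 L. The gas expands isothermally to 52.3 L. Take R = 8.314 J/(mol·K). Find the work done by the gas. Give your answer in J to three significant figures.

Isothermal: W = nRT ln(V₂/V₁).
W = (2.43)(8.314)(336) × ln(52.3/13.8)
  = 6788 × 1.332
W_by_gas = 9044 J.

W ≈ 9040 J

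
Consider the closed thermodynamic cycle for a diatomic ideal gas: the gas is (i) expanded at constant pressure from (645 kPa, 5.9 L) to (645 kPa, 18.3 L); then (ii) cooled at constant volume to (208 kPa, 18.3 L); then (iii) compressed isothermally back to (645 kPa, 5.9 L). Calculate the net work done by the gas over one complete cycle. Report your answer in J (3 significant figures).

Leg (i): W = PΔV = (645)(18.3 − 5.9) = 7998 J.
Leg (ii): W = 0.
Leg (iii): W = PᵢVᵢ ln(V_f/Vᵢ) = (3806) ln(5.9/18.3) = -4309 J.
W_net = 7998 − 4309 = 3689 J.

W_net ≈ 3690 J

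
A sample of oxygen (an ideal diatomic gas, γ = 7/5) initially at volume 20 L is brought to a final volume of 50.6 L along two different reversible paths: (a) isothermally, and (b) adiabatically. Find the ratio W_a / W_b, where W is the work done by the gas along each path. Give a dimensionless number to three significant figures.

W_a / W_b ≈ 1.20

Path (a) isothermal: W = P₁V₁ ln(V₂/V₁) → W_a/(P₁V₁) = 0.9282.
Path (b) adiabatic: W = P₁V₁(1 − (V₁/V₂)^(γ−1))/(γ−1) → W_b/(P₁V₁) = 0.7754.
W_a / W_b = 0.9282 / 0.7754 = 1.197.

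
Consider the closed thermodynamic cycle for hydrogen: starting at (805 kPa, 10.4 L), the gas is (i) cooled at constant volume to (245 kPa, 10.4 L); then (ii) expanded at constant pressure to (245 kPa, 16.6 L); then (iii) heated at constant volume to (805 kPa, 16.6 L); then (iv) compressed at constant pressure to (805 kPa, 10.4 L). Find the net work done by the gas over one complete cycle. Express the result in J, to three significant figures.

W_net ≈ -3470 J

Constant-volume legs do no work.
W(ii) = (245)(16.6 − 10.4) = 1519 J; W(iv) = (805)(10.4 − 16.6) = -4991 J.
W_net = 1519 − 4991 = -3472 J (the counter-clockwise enclosed area).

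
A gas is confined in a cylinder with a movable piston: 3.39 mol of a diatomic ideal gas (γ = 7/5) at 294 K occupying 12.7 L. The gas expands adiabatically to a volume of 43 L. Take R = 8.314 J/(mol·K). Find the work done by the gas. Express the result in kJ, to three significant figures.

Adiabatic: TV^(γ−1) = const with γ = 7/5.
T₂ = T₁ (V₁/V₂)^(γ−1) = 294 × (12.7/43)^0.4 = 294 × 0.614 = 180.5 K.
W_by = nCᵥ(T₁ − T₂) = (3.39)(20.79)(294 − 180.5) = 7997 J.

W ≈ 8.00 kJ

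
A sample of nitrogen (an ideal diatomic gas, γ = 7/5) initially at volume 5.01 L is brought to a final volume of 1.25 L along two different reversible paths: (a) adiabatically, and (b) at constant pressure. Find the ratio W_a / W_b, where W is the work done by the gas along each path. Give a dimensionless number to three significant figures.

W_a / W_b ≈ 2.47

Path (a) adiabatic: W = P₁V₁(1 − (V₁/V₂)^(γ−1))/(γ−1) → W_a/(P₁V₁) = -1.856.
Path (b) isobaric: W = P₁(V₂ − V₁) → W_b/(P₁V₁) = -0.7505.
W_a / W_b = -1.856 / -0.7505 = 2.473.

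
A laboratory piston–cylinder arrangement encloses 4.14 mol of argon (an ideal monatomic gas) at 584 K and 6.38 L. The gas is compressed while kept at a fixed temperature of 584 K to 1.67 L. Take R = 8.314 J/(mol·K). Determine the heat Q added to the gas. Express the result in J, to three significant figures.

Q ≈ -26900 J

Isothermal ⇒ ΔU = 0, so Q = W = nRT ln(V₂/V₁).
Q = (4.14)(8.314)(584) ln(1.67/6.38) = 20101 × -1.34 = -26943 J.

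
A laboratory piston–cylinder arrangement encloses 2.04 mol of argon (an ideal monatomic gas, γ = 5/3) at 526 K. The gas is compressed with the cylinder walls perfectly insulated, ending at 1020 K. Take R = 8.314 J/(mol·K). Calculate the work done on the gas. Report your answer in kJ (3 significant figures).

Adiabatic ⇒ Q = 0, so W_by = −ΔU = nCᵥ(T₁ − T₂).
Cᵥ = 3R/2 = 12.47 J/(mol·K).
W = (2.04)(12.47)(526 − 1020) = -12568 J.
Work on gas = −W_by = 12568 J.

W ≈ 12.6 kJ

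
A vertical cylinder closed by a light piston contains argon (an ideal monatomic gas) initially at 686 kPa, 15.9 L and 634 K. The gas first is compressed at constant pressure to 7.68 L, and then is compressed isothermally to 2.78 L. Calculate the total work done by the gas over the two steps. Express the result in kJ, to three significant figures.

Step 1 (isobaric): W = PΔV = (686 kPa)(7.68 − 15.9 L) = -5639 J.
After step 1: P = 686 kPa, V = 7.68 L, T = 306.2 K.
Step 2 (isothermal): W = P₁V₁ ln(V₂/V₁) = (5268) ln(2.78/7.68) = -5354 J.
W_total = -5639 − 5354 = -10993 J.

W_total ≈ -11.0 kJ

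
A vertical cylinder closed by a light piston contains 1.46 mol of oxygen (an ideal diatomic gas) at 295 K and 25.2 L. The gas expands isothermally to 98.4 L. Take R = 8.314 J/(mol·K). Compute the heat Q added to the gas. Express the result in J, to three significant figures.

Q ≈ 4880 J

Isothermal ⇒ ΔU = 0, so Q = W = nRT ln(V₂/V₁).
Q = (1.46)(8.314)(295) ln(98.4/25.2) = 3581 × 1.362 = 4878 J.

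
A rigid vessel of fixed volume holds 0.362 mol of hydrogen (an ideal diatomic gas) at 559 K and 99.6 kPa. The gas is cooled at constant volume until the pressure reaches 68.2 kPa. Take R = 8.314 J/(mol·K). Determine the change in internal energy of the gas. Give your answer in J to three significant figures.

Constant volume ⇒ W = 0, so Q = ΔU = nCᵥΔT with Cᵥ = 5R/2 = 20.79 J/(mol·K).
At constant V, T₂/T₁ = P₂/P₁ ⇒ ΔT = T₁(P₂/P₁ − 1) = 559·(68.2/99.6 − 1) = -176.2 K.
ΔU = (0.362)(20.79)(-176.2) = -1326 J.

ΔU ≈ -1330 J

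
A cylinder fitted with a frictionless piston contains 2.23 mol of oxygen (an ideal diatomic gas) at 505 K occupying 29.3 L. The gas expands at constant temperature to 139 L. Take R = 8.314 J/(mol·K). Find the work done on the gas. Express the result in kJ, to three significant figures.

Isothermal: W = nRT ln(V₂/V₁).
W = (2.23)(8.314)(505) × ln(139/29.3)
  = 9363 × 1.557
W_by_gas = 14577 J; work on gas = −W_by = -14577 J.

W ≈ -14.6 kJ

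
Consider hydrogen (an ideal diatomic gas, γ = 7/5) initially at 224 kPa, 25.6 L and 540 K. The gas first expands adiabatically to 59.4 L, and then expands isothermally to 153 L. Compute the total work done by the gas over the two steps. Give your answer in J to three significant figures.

W_total ≈ 7970 J

Step 1 (adiabatic): W = (P₁V₁ − P₂V₂)/(γ−1) = (5734 − 4095)/0.4 = 4098 J.
After step 1: P = 68.94 kPa, V = 59.4 L, T = 385.6 K.
Step 2 (isothermal): W = P₁V₁ ln(V₂/V₁) = (4095) ln(153/59.4) = 3875 J.
W_total = 4098 + 3875 = 7973 J.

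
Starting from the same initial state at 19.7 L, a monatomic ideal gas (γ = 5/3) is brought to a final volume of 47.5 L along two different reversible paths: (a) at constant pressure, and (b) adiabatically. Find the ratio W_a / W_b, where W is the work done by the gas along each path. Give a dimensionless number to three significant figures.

Path (a) isobaric: W = P₁(V₂ − V₁) → W_a/(P₁V₁) = 1.411.
Path (b) adiabatic: W = P₁V₁(1 − (V₁/V₂)^(γ−1))/(γ−1) → W_b/(P₁V₁) = 0.6658.
W_a / W_b = 1.411 / 0.6658 = 2.12.

W_a / W_b ≈ 2.12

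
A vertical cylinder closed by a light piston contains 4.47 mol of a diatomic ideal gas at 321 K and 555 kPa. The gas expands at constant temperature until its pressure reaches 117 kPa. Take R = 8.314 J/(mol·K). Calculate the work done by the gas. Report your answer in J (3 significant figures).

Isothermal process: W = nRT ln(V₂/V₁) = nRT ln(P₁/P₂).
W = (4.47)(8.314)(321) × ln(555/117)
  = 11930 × ln(4.744) = 11930 × 1.557
W_by_gas = 18572 J.

W ≈ 18600 J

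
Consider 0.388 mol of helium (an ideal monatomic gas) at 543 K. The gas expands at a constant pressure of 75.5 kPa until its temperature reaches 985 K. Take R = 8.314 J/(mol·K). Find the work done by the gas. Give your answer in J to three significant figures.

W ≈ 1430 J

Isobaric: W = P ΔV = nR ΔT.
W = (0.388)(8.314)(985 − 543) = 1426 J.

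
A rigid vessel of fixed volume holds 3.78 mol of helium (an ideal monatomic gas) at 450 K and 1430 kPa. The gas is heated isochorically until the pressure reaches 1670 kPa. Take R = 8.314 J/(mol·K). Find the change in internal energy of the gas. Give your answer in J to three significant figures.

ΔU ≈ 3560 J

Constant volume ⇒ W = 0, so Q = ΔU = nCᵥΔT with Cᵥ = 3R/2 = 12.47 J/(mol·K).
At constant V, T₂/T₁ = P₂/P₁ ⇒ ΔT = T₁(P₂/P₁ − 1) = 450·(1670/1430 − 1) = 75.52 K.
ΔU = (3.78)(12.47)(75.52) = 3560 J.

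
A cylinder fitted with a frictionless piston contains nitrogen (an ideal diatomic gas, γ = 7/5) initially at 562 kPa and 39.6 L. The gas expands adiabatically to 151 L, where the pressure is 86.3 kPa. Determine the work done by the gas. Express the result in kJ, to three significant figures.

W ≈ 23.1 kJ

Adiabatic: W = (P₁V₁ − P₂V₂)/(γ − 1) with γ = 7/5.
P₁V₁ = 22255 J, P₂V₂ = 13031 J.
W = (22255 − 13031) / 0.4 = 23060 J.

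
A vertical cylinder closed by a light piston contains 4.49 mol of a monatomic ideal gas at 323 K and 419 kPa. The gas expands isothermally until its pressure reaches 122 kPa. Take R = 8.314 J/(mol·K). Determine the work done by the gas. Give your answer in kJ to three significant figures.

Isothermal process: W = nRT ln(V₂/V₁) = nRT ln(P₁/P₂).
W = (4.49)(8.314)(323) × ln(419/122)
  = 12058 × ln(3.434) = 12058 × 1.234
W_by_gas = 14877 J.

W ≈ 14.9 kJ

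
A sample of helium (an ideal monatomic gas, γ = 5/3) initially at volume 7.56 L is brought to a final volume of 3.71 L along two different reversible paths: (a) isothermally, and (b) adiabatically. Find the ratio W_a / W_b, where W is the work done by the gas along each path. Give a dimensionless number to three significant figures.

Path (a) isothermal: W = P₁V₁ ln(V₂/V₁) → W_a/(P₁V₁) = -0.7118.
Path (b) adiabatic: W = P₁V₁(1 − (V₁/V₂)^(γ−1))/(γ−1) → W_b/(P₁V₁) = -0.911.
W_a / W_b = -0.7118 / -0.911 = 0.7814.

W_a / W_b ≈ 0.781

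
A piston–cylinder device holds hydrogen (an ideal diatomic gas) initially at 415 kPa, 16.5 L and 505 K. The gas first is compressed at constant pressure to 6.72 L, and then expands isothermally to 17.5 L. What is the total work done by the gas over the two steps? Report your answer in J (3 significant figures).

Step 1 (isobaric): W = PΔV = (415 kPa)(6.72 − 16.5 L) = -4059 J.
After step 1: P = 415 kPa, V = 6.72 L, T = 205.7 K.
Step 2 (isothermal): W = P₁V₁ ln(V₂/V₁) = (2789) ln(17.5/6.72) = 2669 J.
W_total = -4059 + 2669 = -1390 J.

W_total ≈ -1390 J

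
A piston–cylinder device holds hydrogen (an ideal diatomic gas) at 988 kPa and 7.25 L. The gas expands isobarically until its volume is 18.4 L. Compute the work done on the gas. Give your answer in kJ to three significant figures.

W ≈ -11.0 kJ

Isobaric: W = P ΔV.
W = (988 kPa)(18.4 − 7.25 L) = (988)(11.15) = 11016 J.
Work on gas = −W_by = -11016 J.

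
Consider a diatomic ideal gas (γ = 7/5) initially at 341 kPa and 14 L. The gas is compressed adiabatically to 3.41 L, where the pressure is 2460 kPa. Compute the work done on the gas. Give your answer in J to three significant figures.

Adiabatic: W = (P₁V₁ − P₂V₂)/(γ − 1) with γ = 7/5.
P₁V₁ = 4774 J, P₂V₂ = 8389 J.
W = (4774 − 8389) / 0.4 = -9037 J.
Work on gas = −W_by = 9037 J.

W ≈ 9040 J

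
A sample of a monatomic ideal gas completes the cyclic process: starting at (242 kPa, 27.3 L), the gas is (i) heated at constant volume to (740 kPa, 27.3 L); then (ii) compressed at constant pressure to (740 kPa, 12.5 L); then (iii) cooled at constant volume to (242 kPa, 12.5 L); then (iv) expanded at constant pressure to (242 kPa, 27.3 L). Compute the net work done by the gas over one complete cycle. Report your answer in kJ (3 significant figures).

Constant-volume legs do no work.
W(ii) = (740)(12.5 − 27.3) = -10952 J; W(iv) = (242)(27.3 − 12.5) = 3582 J.
W_net = -10952 + 3582 = -7370 J (the counter-clockwise enclosed area).

W_net ≈ -7.37 kJ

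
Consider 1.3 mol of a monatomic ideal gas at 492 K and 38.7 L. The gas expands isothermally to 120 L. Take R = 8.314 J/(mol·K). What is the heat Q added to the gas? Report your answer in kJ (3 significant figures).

Q ≈ 6.02 kJ

Isothermal ⇒ ΔU = 0, so Q = W = nRT ln(V₂/V₁).
Q = (1.3)(8.314)(492) ln(120/38.7) = 5318 × 1.132 = 6018 J.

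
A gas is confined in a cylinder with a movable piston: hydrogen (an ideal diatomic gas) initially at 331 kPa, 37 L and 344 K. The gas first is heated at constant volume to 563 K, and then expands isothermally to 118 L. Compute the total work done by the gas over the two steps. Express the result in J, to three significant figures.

Step 1 (isochoric): W = 0 (constant volume).
After step 1: P = 541.7 kPa (V unchanged).
Step 2 (isothermal): W = P₁V₁ ln(V₂/V₁) = (20044) ln(118/37) = 23246 J.
W_total = 0 + 23246 = 23246 J.

W_total ≈ 23200 J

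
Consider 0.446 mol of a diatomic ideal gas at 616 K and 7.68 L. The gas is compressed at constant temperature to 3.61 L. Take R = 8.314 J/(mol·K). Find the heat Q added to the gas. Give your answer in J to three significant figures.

Q ≈ -1720 J

Isothermal ⇒ ΔU = 0, so Q = W = nRT ln(V₂/V₁).
Q = (0.446)(8.314)(616) ln(3.61/7.68) = 2284 × -0.7549 = -1724 J.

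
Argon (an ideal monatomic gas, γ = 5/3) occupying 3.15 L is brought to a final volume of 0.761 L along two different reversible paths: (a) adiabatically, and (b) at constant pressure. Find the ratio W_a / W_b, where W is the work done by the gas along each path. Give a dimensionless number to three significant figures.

Path (a) adiabatic: W = P₁V₁(1 − (V₁/V₂)^(γ−1))/(γ−1) → W_a/(P₁V₁) = -2.367.
Path (b) isobaric: W = P₁(V₂ − V₁) → W_b/(P₁V₁) = -0.7584.
W_a / W_b = -2.367 / -0.7584 = 3.121.

W_a / W_b ≈ 3.12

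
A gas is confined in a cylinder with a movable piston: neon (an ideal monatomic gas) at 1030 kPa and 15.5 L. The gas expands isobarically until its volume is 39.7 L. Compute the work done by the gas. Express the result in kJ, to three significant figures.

W ≈ 24.9 kJ

Isobaric: W = P ΔV.
W = (1030 kPa)(39.7 − 15.5 L) = (1030)(24.2) = 24926 J.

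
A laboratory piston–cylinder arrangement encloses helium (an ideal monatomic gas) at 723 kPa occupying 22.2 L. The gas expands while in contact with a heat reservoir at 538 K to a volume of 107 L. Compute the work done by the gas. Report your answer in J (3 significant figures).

Isothermal: W = nRT ln(V₂/V₁) = P₁V₁ ln(V₂/V₁).
P₁V₁ = (723 kPa)(22.2 L) = 16051 J.
W = 16051 × ln(107/22.2) = 16051 × 1.573
W_by_gas = 25243 J.

W ≈ 25200 J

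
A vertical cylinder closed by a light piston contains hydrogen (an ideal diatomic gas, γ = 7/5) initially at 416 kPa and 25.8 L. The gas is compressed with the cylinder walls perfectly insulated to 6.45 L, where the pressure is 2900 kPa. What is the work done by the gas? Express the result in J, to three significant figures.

W ≈ -19900 J

Adiabatic: W = (P₁V₁ − P₂V₂)/(γ − 1) with γ = 7/5.
P₁V₁ = 10733 J, P₂V₂ = 18705 J.
W = (10733 − 18705) / 0.4 = -19930 J.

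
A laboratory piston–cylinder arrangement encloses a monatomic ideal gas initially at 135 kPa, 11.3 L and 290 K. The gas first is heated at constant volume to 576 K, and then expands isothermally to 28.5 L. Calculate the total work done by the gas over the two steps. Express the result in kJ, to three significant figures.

Step 1 (isochoric): W = 0 (constant volume).
After step 1: P = 268.1 kPa (V unchanged).
Step 2 (isothermal): W = P₁V₁ ln(V₂/V₁) = (3030) ln(28.5/11.3) = 2803 J.
W_total = 0 + 2803 = 2803 J.

W_total ≈ 2.80 kJ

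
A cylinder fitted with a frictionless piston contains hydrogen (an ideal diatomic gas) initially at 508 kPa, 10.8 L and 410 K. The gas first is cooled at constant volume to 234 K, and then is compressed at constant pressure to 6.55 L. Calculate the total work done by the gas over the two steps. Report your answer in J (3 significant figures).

W_total ≈ -1230 J

Step 1 (isochoric): W = 0 (constant volume).
After step 1: P = 289.9 kPa (V unchanged).
Step 2 (isobaric): W = PΔV = (289.9 kPa)(6.55 − 10.8 L) = -1232 J.
W_total = 0 − 1232 = -1232 J.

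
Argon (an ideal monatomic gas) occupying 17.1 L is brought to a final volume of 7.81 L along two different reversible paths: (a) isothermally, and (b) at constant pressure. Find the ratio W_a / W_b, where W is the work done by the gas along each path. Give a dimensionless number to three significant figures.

Path (a) isothermal: W = P₁V₁ ln(V₂/V₁) → W_a/(P₁V₁) = -0.7837.
Path (b) isobaric: W = P₁(V₂ − V₁) → W_b/(P₁V₁) = -0.5433.
W_a / W_b = -0.7837 / -0.5433 = 1.442.

W_a / W_b ≈ 1.44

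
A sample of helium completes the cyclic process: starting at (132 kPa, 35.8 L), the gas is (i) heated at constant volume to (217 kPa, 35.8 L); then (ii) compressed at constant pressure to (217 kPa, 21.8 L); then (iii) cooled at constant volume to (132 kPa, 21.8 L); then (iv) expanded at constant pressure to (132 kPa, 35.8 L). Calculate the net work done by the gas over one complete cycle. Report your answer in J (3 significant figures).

W_net ≈ -1190 J

Constant-volume legs do no work.
W(ii) = (217)(21.8 − 35.8) = -3038 J; W(iv) = (132)(35.8 − 21.8) = 1848 J.
W_net = -3038 + 1848 = -1190 J (the counter-clockwise enclosed area).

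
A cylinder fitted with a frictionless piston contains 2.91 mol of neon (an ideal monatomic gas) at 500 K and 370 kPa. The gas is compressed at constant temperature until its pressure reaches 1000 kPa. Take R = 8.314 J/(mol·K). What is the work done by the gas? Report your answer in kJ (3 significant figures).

Isothermal process: W = nRT ln(V₂/V₁) = nRT ln(P₁/P₂).
W = (2.91)(8.314)(500) × ln(370/1000)
  = 12097 × ln(0.37) = 12097 × -0.9943
W_by_gas = -12027 J.

W ≈ -12.0 kJ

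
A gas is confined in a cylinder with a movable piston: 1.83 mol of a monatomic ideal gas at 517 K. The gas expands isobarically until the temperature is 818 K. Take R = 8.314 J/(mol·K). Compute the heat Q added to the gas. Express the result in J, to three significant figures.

Q ≈ 11400 J

Isobaric: W = nRΔT = (1.83)(8.314)(301) = 4580 J.
ΔU = nCᵥΔT with Cᵥ = 3R/2: ΔU = (1.83)(12.47)(301) = 6869 J.
Q = ΔU + W = 6869 + 4580 = 11449 J.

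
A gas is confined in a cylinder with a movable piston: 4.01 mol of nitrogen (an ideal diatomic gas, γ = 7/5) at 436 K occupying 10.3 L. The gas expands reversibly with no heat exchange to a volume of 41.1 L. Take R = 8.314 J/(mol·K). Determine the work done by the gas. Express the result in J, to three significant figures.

Adiabatic: TV^(γ−1) = const with γ = 7/5.
T₂ = T₁ (V₁/V₂)^(γ−1) = 436 × (10.3/41.1)^0.4 = 436 × 0.5749 = 250.7 K.
W_by = nCᵥ(T₁ − T₂) = (4.01)(20.79)(436 − 250.7) = 15448 J.

W ≈ 15400 J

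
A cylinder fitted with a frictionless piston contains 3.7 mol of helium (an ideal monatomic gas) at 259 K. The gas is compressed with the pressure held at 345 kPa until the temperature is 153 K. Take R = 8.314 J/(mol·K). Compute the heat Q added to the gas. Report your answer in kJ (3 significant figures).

Isobaric: W = nRΔT = (3.7)(8.314)(-106) = -3261 J.
ΔU = nCᵥΔT with Cᵥ = 3R/2: ΔU = (3.7)(12.47)(-106) = -4891 J.
Q = ΔU + W = -4891 − 3261 = -8152 J.

Q ≈ -8.15 kJ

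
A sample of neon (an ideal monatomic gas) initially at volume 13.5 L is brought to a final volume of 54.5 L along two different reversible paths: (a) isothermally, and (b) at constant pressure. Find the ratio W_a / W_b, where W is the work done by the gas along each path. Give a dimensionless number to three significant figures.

W_a / W_b ≈ 0.459

Path (a) isothermal: W = P₁V₁ ln(V₂/V₁) → W_a/(P₁V₁) = 1.396.
Path (b) isobaric: W = P₁(V₂ − V₁) → W_b/(P₁V₁) = 3.037.
W_a / W_b = 1.396 / 3.037 = 0.4595.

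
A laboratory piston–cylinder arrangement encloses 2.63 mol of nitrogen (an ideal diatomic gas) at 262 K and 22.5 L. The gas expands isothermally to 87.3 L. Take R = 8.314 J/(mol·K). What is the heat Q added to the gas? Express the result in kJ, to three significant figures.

Q ≈ 7.77 kJ

Isothermal ⇒ ΔU = 0, so Q = W = nRT ln(V₂/V₁).
Q = (2.63)(8.314)(262) ln(87.3/22.5) = 5729 × 1.356 = 7767 J.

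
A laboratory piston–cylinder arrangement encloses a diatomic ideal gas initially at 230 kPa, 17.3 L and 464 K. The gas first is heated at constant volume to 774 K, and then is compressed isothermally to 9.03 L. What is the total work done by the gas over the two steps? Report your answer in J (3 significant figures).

Step 1 (isochoric): W = 0 (constant volume).
After step 1: P = 383.7 kPa (V unchanged).
Step 2 (isothermal): W = P₁V₁ ln(V₂/V₁) = (6637) ln(9.03/17.3) = -4315 J.
W_total = 0 − 4315 = -4315 J.

W_total ≈ -4320 J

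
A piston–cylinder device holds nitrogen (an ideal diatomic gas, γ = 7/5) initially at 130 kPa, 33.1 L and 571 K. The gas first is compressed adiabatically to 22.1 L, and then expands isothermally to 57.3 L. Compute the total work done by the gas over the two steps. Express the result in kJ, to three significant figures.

W_total ≈ 2.93 kJ

Step 1 (adiabatic): W = (P₁V₁ − P₂V₂)/(γ−1) = (4303 − 5058)/0.4 = -1887 J.
After step 1: P = 228.9 kPa, V = 22.1 L, T = 671.1 K.
Step 2 (isothermal): W = P₁V₁ ln(V₂/V₁) = (5058) ln(57.3/22.1) = 4819 J.
W_total = -1887 + 4819 = 2932 J.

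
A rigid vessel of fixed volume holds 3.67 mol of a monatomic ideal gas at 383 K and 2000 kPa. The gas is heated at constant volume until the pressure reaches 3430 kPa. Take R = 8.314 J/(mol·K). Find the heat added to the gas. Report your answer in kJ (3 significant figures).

Q ≈ 12.5 kJ

Constant volume ⇒ W = 0, so Q = ΔU = nCᵥΔT with Cᵥ = 3R/2 = 12.47 J/(mol·K).
At constant V, T₂/T₁ = P₂/P₁ ⇒ ΔT = T₁(P₂/P₁ − 1) = 383·(3430/2000 − 1) = 273.8 K.
ΔU = (3.67)(12.47)(273.8) = 12533 J.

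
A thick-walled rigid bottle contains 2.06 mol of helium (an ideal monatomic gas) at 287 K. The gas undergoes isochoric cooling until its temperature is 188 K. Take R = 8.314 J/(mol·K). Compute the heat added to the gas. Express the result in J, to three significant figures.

Constant volume ⇒ W = 0, so Q = ΔU = nCᵥΔT with Cᵥ = 3R/2 = 12.47 J/(mol·K).
ΔU = (2.06)(12.47)(188 − 287) = -2543 J.

Q ≈ -2540 J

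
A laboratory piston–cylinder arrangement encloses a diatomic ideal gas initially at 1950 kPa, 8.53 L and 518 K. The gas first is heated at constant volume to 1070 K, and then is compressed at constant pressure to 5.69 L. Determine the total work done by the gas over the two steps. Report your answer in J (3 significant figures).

Step 1 (isochoric): W = 0 (constant volume).
After step 1: P = 4028 kPa (V unchanged).
Step 2 (isobaric): W = PΔV = (4028 kPa)(5.69 − 8.53 L) = -11439 J.
W_total = 0 − 11439 = -11439 J.

W_total ≈ -11400 J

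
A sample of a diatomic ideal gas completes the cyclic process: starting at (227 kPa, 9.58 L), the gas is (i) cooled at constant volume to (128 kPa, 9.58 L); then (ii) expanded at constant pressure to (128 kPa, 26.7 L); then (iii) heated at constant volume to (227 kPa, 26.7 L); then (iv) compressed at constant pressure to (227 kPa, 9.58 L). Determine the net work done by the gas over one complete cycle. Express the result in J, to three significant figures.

W_net ≈ -1690 J

Constant-volume legs do no work.
W(ii) = (128)(26.7 − 9.58) = 2191 J; W(iv) = (227)(9.58 − 26.7) = -3886 J.
W_net = 2191 − 3886 = -1695 J (the counter-clockwise enclosed area).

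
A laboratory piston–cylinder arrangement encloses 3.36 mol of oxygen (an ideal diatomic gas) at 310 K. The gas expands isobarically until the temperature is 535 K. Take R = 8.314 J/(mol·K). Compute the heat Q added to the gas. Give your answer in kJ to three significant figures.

Q ≈ 22.0 kJ

Isobaric: W = nRΔT = (3.36)(8.314)(225) = 6285 J.
ΔU = nCᵥΔT with Cᵥ = 5R/2: ΔU = (3.36)(20.79)(225) = 15713 J.
Q = ΔU + W = 15713 + 6285 = 21999 J.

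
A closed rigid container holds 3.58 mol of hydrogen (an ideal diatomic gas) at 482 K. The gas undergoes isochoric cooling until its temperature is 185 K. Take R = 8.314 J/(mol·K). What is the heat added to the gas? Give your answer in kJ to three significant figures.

Q ≈ -22.1 kJ

Constant volume ⇒ W = 0, so Q = ΔU = nCᵥΔT with Cᵥ = 5R/2 = 20.79 J/(mol·K).
ΔU = (3.58)(20.79)(185 − 482) = -22100 J.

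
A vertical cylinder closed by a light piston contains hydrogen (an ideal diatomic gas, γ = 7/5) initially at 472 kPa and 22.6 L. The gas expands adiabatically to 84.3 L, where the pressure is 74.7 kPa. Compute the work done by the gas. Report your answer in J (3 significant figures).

Adiabatic: W = (P₁V₁ − P₂V₂)/(γ − 1) with γ = 7/5.
P₁V₁ = 10667 J, P₂V₂ = 6297 J.
W = (10667 − 6297) / 0.4 = 10925 J.

W ≈ 10900 J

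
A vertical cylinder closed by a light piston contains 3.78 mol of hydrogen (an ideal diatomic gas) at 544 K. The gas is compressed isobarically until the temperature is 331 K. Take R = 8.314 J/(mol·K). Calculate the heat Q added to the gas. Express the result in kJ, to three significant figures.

Q ≈ -23.4 kJ

Isobaric: W = nRΔT = (3.78)(8.314)(-213) = -6694 J.
ΔU = nCᵥΔT with Cᵥ = 5R/2: ΔU = (3.78)(20.79)(-213) = -16735 J.
Q = ΔU + W = -16735 − 6694 = -23429 J.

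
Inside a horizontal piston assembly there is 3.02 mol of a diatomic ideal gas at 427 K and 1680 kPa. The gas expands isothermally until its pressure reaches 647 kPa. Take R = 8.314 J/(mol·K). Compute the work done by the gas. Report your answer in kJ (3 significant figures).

W ≈ 10.2 kJ

Isothermal process: W = nRT ln(V₂/V₁) = nRT ln(P₁/P₂).
W = (3.02)(8.314)(427) × ln(1680/647)
  = 10721 × ln(2.597) = 10721 × 0.9542
W_by_gas = 10230 J.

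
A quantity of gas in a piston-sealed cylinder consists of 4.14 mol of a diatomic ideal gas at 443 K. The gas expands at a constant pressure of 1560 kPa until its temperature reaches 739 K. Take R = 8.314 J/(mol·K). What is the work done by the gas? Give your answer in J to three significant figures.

Isobaric: W = P ΔV = nR ΔT.
W = (4.14)(8.314)(739 − 443) = 10188 J.

W ≈ 10200 J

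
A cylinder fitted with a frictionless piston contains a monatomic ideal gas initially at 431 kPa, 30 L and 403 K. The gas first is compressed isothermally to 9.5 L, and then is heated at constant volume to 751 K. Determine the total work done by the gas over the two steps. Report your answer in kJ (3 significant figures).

Step 1 (isothermal): W = P₁V₁ ln(V₂/V₁) = (12930) ln(9.5/30) = -14868 J.
Step 2 (isochoric): W = 0 (constant volume).
W_total = -14868 + 0 = -14868 J.

W_total ≈ -14.9 kJ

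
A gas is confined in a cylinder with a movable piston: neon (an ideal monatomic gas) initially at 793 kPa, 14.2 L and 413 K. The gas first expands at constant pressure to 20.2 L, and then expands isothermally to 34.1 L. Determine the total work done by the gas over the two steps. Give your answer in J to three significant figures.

Step 1 (isobaric): W = PΔV = (793 kPa)(20.2 − 14.2 L) = 4758 J.
After step 1: P = 793 kPa, V = 20.2 L, T = 587.5 K.
Step 2 (isothermal): W = P₁V₁ ln(V₂/V₁) = (16019) ln(34.1/20.2) = 8388 J.
W_total = 4758 + 8388 = 13146 J.

W_total ≈ 13100 J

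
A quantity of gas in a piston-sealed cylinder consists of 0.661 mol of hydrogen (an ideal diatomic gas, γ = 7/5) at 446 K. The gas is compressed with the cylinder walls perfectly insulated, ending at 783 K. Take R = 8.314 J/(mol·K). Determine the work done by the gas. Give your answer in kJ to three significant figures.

W ≈ -4.63 kJ

Adiabatic ⇒ Q = 0, so W_by = −ΔU = nCᵥ(T₁ − T₂).
Cᵥ = 5R/2 = 20.79 J/(mol·K).
W = (0.661)(20.79)(446 − 783) = -4630 J.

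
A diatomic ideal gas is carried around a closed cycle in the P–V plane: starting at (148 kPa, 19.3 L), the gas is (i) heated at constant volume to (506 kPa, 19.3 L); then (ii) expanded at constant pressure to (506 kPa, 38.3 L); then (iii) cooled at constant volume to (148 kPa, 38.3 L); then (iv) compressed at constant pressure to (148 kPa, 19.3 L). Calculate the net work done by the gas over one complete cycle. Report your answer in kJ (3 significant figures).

W_net ≈ 6.80 kJ

Constant-volume legs do no work.
W(ii) = (506)(38.3 − 19.3) = 9614 J; W(iv) = (148)(19.3 − 38.3) = -2812 J.
W_net = 9614 − 2812 = 6802 J (the clockwise enclosed area).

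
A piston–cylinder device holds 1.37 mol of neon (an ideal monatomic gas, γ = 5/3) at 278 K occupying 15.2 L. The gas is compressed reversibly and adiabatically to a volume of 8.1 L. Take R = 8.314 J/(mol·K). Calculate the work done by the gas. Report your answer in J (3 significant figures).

W ≈ -2480 J

Adiabatic: TV^(γ−1) = const with γ = 5/3.
T₂ = T₁ (V₁/V₂)^(γ−1) = 278 × (15.2/8.1)^0.667 = 278 × 1.521 = 422.9 K.
W_by = nCᵥ(T₁ − T₂) = (1.37)(12.47)(278 − 422.9) = -2476 J.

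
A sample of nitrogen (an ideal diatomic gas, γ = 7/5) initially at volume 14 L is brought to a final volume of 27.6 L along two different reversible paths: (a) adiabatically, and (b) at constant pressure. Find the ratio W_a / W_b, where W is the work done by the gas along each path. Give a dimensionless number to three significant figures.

W_a / W_b ≈ 0.612

Path (a) adiabatic: W = P₁V₁(1 − (V₁/V₂)^(γ−1))/(γ−1) → W_a/(P₁V₁) = 0.5944.
Path (b) isobaric: W = P₁(V₂ − V₁) → W_b/(P₁V₁) = 0.9714.
W_a / W_b = 0.5944 / 0.9714 = 0.6119.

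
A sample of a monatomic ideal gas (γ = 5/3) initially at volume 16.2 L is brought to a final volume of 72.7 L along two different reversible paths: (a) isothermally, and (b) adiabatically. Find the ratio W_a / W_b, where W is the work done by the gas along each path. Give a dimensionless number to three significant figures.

Path (a) isothermal: W = P₁V₁ ln(V₂/V₁) → W_a/(P₁V₁) = 1.501.
Path (b) adiabatic: W = P₁V₁(1 − (V₁/V₂)^(γ−1))/(γ−1) → W_b/(P₁V₁) = 0.9487.
W_a / W_b = 1.501 / 0.9487 = 1.583.

W_a / W_b ≈ 1.58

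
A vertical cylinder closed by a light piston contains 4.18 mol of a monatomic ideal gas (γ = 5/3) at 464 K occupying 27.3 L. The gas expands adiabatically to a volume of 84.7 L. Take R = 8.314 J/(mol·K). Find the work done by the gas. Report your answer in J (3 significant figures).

W ≈ 12800 J

Adiabatic: TV^(γ−1) = const with γ = 5/3.
T₂ = T₁ (V₁/V₂)^(γ−1) = 464 × (27.3/84.7)^0.667 = 464 × 0.4701 = 218.1 K.
W_by = nCᵥ(T₁ − T₂) = (4.18)(12.47)(464 − 218.1) = 12817 J.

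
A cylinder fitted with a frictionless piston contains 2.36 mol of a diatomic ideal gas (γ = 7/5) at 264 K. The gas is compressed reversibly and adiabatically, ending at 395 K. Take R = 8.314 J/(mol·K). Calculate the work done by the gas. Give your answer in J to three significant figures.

Adiabatic ⇒ Q = 0, so W_by = −ΔU = nCᵥ(T₁ − T₂).
Cᵥ = 5R/2 = 20.79 J/(mol·K).
W = (2.36)(20.79)(264 − 395) = -6426 J.

W ≈ -6430 J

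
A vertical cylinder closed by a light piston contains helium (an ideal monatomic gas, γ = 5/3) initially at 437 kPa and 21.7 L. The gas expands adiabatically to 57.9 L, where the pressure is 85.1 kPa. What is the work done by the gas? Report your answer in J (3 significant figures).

Adiabatic: W = (P₁V₁ − P₂V₂)/(γ − 1) with γ = 5/3.
P₁V₁ = 9483 J, P₂V₂ = 4927 J.
W = (9483 − 4927) / 0.6667 = 6833 J.

W ≈ 6830 J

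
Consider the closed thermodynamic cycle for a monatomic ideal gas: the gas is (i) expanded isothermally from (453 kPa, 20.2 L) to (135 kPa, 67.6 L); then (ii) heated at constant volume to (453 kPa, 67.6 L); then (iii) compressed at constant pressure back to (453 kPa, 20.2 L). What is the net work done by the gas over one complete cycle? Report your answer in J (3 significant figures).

W_net ≈ -10400 J

Leg (i): W = PᵢVᵢ ln(V_f/Vᵢ) = (9151) ln(67.6/20.2) = 11053 J.
Leg (ii): W = 0.
Leg (iii): W = PΔV = (453)(20.2 − 67.6) = -21472 J.
W_net = 11053 − 21472 = -10419 J.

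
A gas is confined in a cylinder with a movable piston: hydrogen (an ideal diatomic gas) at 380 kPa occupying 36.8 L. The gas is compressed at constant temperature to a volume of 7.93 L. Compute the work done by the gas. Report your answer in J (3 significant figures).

Isothermal: W = nRT ln(V₂/V₁) = P₁V₁ ln(V₂/V₁).
P₁V₁ = (380 kPa)(36.8 L) = 13984 J.
W = 13984 × ln(7.93/36.8) = 13984 × -1.535
W_by_gas = -21463 J.

W ≈ -21500 J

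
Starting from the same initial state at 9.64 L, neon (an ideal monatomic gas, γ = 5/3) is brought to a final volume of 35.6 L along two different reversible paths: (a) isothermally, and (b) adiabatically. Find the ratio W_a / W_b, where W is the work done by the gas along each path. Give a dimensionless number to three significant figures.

Path (a) isothermal: W = P₁V₁ ln(V₂/V₁) → W_a/(P₁V₁) = 1.306.
Path (b) adiabatic: W = P₁V₁(1 − (V₁/V₂)^(γ−1))/(γ−1) → W_b/(P₁V₁) = 0.8722.
W_a / W_b = 1.306 / 0.8722 = 1.498.

W_a / W_b ≈ 1.50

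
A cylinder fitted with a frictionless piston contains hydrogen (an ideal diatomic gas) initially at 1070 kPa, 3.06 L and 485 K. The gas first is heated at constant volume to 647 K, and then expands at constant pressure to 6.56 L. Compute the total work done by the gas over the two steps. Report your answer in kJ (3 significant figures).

Step 1 (isochoric): W = 0 (constant volume).
After step 1: P = 1427 kPa (V unchanged).
Step 2 (isobaric): W = PΔV = (1427 kPa)(6.56 − 3.06 L) = 4996 J.
W_total = 0 + 4996 = 4996 J.

W_total ≈ 5.00 kJ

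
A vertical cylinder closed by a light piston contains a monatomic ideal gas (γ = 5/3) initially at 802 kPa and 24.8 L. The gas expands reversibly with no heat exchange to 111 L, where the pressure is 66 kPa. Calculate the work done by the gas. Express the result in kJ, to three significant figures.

Adiabatic: W = (P₁V₁ − P₂V₂)/(γ − 1) with γ = 5/3.
P₁V₁ = 19890 J, P₂V₂ = 7326 J.
W = (19890 − 7326) / 0.6667 = 18845 J.

W ≈ 18.8 kJ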